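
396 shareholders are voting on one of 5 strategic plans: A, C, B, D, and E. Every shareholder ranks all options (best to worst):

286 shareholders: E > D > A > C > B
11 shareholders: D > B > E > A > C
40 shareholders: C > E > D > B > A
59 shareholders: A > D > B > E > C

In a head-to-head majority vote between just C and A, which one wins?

Voters preferring C to A: 40; preferring A to C: 356.
A wins the head-to-head.

A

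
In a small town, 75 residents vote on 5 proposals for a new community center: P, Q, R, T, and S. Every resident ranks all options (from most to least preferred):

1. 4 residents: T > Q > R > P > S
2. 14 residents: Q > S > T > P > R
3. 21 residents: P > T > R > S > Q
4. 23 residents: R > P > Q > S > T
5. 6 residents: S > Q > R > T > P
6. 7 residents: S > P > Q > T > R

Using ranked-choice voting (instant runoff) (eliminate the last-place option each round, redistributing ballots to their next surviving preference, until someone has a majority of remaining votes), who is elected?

P

Round 1: P 21, Q 14, R 23, T 4, S 13. Eliminate T.
Round 2: P 21, Q 18, R 23, S 13. Eliminate S.
Round 3: P 28, Q 24, R 23. Eliminate R.
Round 4: P 51, Q 24. P has a majority.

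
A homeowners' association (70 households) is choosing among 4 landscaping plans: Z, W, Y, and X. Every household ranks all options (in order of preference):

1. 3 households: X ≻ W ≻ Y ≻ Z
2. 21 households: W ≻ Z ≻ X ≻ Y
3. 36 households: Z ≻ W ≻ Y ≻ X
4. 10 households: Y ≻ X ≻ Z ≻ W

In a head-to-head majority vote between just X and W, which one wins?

W

Voters preferring X to W: 13; preferring W to X: 57.
W wins the head-to-head.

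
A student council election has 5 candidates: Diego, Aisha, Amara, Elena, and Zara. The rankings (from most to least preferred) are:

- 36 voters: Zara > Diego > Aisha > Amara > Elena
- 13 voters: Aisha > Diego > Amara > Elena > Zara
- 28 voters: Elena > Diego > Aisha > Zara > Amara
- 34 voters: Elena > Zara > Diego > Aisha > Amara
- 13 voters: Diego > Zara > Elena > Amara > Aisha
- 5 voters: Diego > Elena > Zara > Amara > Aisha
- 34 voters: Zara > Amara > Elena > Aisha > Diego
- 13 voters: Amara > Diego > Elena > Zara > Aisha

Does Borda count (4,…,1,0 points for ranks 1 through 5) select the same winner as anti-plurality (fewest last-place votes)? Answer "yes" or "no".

Borda — scores: Diego 410, Aisha 248, Amara 234, Elena 396, Zara 472. Winner: Zara.
Anti-plurality — last-place votes: Diego 34, Aisha 31, Amara 62, Elena 36, Zara 13. Winner: Zara.
The two methods agree.

yes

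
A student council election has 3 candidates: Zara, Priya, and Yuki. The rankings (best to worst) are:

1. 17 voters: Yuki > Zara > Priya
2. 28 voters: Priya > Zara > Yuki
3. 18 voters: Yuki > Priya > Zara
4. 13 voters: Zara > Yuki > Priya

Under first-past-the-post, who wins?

First-place votes: Zara 13, Priya 28, Yuki 35.
Yuki has the most first-place votes.

Yuki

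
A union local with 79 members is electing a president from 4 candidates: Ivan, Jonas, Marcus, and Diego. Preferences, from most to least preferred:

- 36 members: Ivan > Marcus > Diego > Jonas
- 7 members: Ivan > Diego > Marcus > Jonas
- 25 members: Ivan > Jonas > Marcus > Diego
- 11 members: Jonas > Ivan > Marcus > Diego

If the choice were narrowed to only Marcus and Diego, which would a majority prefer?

Marcus

Voters preferring Marcus to Diego: 72; preferring Diego to Marcus: 7.
Marcus wins the head-to-head.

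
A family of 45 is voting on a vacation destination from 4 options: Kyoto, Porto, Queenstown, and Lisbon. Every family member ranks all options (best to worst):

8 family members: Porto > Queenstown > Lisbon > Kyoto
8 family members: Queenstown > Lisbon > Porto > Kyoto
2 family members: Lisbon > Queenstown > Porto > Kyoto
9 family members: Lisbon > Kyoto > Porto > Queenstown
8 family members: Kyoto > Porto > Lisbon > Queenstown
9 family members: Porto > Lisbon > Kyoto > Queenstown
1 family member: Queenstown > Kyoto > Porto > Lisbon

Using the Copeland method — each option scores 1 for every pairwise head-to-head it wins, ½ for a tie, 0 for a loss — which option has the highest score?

Kyoto: beats Queenstown; loses to Porto and Lisbon → score 1.
Porto: beats Kyoto, Queenstown, and Lisbon → score 3.
Queenstown: loses to Kyoto, Porto, and Lisbon → score 0.
Lisbon: beats Kyoto and Queenstown; loses to Porto → score 2.
Porto has the best pairwise record.

Porto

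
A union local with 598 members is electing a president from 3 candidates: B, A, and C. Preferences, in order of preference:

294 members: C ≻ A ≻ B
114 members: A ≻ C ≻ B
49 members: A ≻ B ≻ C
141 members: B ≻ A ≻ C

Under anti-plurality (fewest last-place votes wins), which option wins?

Last-place votes: B 408, A 0, C 190.
A is ranked last by the fewest voters, so A wins.

A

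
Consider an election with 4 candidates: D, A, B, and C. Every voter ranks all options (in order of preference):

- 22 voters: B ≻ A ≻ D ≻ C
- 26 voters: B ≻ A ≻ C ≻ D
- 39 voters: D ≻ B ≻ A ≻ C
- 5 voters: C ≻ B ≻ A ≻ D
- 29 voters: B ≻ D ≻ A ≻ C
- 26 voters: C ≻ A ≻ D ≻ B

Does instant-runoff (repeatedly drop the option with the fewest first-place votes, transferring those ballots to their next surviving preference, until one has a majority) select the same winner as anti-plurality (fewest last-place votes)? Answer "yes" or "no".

Instant-runoff — R1 D 39, A 0, B 77, C 31 (B winner). Winner: B.
Anti-plurality — last-place votes: D 31, A 0, B 26, C 90. Winner: A.
The two methods disagree.

no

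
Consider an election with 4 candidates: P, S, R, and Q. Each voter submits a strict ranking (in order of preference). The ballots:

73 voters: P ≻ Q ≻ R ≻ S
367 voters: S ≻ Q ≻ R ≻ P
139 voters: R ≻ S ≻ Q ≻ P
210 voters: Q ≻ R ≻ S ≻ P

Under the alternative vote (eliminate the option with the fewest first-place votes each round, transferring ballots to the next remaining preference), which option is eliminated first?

P

Round 1: P 73, S 367, R 139, Q 210. Eliminate P.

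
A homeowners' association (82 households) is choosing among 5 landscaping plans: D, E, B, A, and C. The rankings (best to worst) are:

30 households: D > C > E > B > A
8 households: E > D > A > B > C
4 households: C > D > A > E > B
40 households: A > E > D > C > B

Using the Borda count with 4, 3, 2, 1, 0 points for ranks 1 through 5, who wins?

D: 30·4 + 8·3 + 4·3 + 40·2 = 236
E: 30·2 + 8·4 + 4·1 + 40·3 = 216
B: 30·1 + 8·1 + 4·0 + 40·0 = 38
A: 30·0 + 8·2 + 4·2 + 40·4 = 184
C: 30·3 + 8·0 + 4·4 + 40·1 = 146
D has the highest Borda score (236).

D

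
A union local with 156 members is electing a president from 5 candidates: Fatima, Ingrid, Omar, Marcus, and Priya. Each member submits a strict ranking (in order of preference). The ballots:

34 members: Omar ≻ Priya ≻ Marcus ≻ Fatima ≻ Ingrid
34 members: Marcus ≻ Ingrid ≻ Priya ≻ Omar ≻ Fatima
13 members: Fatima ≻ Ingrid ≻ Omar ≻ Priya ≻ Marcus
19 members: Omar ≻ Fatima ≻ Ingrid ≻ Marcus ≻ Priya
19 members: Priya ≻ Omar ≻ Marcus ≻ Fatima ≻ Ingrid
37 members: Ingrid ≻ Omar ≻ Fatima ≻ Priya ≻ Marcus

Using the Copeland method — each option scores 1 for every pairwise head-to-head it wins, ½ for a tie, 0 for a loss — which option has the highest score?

Omar

Fatima: beats Ingrid; loses to Omar, Marcus, and Priya → score 1.
Ingrid: beats Omar and Priya; loses to Fatima and Marcus → score 2.
Omar: beats Fatima, Marcus, and Priya; loses to Ingrid → score 3.
Marcus: beats Fatima and Ingrid; loses to Omar and Priya → score 2.
Priya: beats Fatima and Marcus; loses to Ingrid and Omar → score 2.
Omar has the best pairwise record.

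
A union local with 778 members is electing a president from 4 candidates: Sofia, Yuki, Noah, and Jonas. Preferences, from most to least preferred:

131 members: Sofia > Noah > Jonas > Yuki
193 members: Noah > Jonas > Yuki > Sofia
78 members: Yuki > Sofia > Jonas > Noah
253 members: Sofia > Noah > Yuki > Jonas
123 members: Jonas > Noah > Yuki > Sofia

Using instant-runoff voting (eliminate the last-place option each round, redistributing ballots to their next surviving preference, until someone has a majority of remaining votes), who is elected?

Sofia

Round 1: Sofia 384, Yuki 78, Noah 193, Jonas 123. Eliminate Yuki.
Round 2: Sofia 462, Noah 193, Jonas 123. Sofia has a majority.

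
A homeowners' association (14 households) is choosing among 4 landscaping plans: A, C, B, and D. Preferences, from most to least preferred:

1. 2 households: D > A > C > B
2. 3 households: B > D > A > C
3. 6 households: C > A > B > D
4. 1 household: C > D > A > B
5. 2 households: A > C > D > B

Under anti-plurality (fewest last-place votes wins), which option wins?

Last-place votes: A 0, C 3, B 5, D 6.
A is ranked last by the fewest voters, so A wins.

A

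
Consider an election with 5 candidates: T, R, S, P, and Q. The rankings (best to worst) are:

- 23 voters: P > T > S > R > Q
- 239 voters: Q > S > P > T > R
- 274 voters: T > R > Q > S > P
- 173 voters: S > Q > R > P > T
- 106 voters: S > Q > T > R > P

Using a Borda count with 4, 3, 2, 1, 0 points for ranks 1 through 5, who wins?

Q

T: 23·3 + 239·1 + 274·4 + 173·0 + 106·2 = 1616
R: 23·1 + 239·0 + 274·3 + 173·2 + 106·1 = 1297
S: 23·2 + 239·3 + 274·1 + 173·4 + 106·4 = 2153
P: 23·4 + 239·2 + 274·0 + 173·1 + 106·0 = 743
Q: 23·0 + 239·4 + 274·2 + 173·3 + 106·3 = 2341
Q has the highest Borda score (2341).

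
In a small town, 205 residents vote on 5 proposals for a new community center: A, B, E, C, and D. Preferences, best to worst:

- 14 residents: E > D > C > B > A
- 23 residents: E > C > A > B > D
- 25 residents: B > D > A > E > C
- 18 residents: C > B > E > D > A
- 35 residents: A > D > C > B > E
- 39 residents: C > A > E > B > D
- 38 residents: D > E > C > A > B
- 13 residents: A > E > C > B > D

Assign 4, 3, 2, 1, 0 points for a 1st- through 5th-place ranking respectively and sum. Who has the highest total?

C

A: 14·0 + 23·2 + 25·2 + 18·0 + 35·4 + 39·3 + 38·1 + 13·4 = 443
B: 14·1 + 23·1 + 25·4 + 18·3 + 35·1 + 39·1 + 38·0 + 13·1 = 278
E: 14·4 + 23·4 + 25·1 + 18·2 + 35·0 + 39·2 + 38·3 + 13·3 = 440
C: 14·2 + 23·3 + 25·0 + 18·4 + 35·2 + 39·4 + 38·2 + 13·2 = 497
D: 14·3 + 23·0 + 25·3 + 18·1 + 35·3 + 39·0 + 38·4 + 13·0 = 392
C has the highest Borda score (497).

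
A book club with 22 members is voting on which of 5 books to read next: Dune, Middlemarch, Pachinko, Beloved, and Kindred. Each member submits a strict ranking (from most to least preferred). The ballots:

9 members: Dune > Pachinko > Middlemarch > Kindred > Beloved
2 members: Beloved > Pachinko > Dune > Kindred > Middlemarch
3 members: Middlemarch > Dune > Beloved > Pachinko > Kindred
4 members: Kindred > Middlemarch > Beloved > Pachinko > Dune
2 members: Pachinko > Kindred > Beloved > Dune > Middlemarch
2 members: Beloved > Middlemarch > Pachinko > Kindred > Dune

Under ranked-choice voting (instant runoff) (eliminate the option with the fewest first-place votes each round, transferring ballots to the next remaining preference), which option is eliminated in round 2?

Middlemarch

Round 1: Dune 9, Middlemarch 3, Pachinko 2, Beloved 4, Kindred 4. Eliminate Pachinko.
Round 2: Dune 9, Middlemarch 3, Beloved 4, Kindred 6. Eliminate Middlemarch.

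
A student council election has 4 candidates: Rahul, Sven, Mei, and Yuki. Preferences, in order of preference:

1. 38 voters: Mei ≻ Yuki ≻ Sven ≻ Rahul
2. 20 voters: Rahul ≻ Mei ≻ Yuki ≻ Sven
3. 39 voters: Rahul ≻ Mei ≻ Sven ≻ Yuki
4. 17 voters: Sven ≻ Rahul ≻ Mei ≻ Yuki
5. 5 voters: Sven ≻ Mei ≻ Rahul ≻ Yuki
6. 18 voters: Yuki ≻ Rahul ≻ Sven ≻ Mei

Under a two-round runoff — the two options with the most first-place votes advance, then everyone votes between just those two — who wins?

Round 1 first-place votes: Rahul 59, Sven 22, Mei 38, Yuki 18.
Rahul and Mei advance.
Runoff: Rahul is preferred to Mei by 94 voters; Mei by 43.
Rahul wins the runoff.

Rahul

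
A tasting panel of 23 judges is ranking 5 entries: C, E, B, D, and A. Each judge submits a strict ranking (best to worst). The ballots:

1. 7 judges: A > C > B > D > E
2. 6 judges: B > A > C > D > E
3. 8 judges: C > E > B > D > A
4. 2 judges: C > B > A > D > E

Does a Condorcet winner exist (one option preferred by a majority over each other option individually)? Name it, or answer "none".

Checking pairwise contests:
A beats C 13–10.
C beats E 23–0.
C beats B 17–6.
C beats D 23–0.
B beats A 16–7.
Every option loses at least one head-to-head, so there is no Condorcet winner.

none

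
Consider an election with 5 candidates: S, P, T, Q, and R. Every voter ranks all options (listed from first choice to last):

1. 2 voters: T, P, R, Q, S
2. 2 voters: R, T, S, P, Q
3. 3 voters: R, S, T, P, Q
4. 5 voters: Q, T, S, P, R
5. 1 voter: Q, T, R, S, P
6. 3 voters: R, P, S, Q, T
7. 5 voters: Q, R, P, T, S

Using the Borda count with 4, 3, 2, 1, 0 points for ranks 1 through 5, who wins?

S: 2·0 + 2·2 + 3·3 + 5·2 + 1·1 + 3·2 + 5·0 = 30
P: 2·3 + 2·1 + 3·1 + 5·1 + 1·0 + 3·3 + 5·2 = 35
T: 2·4 + 2·3 + 3·2 + 5·3 + 1·3 + 3·0 + 5·1 = 43
Q: 2·1 + 2·0 + 3·0 + 5·4 + 1·4 + 3·1 + 5·4 = 49
R: 2·2 + 2·4 + 3·4 + 5·0 + 1·2 + 3·4 + 5·3 = 53
R has the highest Borda score (53).

R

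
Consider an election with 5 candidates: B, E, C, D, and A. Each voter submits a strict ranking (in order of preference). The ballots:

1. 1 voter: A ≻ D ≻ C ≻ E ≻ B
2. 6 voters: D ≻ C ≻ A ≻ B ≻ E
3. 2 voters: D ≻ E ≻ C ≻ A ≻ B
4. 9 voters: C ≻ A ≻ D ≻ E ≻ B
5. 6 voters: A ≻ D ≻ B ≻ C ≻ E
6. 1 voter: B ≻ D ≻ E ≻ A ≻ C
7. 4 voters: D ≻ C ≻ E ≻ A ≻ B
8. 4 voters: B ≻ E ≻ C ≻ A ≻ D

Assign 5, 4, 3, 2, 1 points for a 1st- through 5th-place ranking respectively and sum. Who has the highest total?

D

B: 1·1 + 6·2 + 2·1 + 9·1 + 6·3 + 1·5 + 4·1 + 4·5 = 71
E: 1·2 + 6·1 + 2·4 + 9·2 + 6·1 + 1·3 + 4·3 + 4·4 = 71
C: 1·3 + 6·4 + 2·3 + 9·5 + 6·2 + 1·1 + 4·4 + 4·3 = 119
D: 1·4 + 6·5 + 2·5 + 9·3 + 6·4 + 1·4 + 4·5 + 4·1 = 123
A: 1·5 + 6·3 + 2·2 + 9·4 + 6·5 + 1·2 + 4·2 + 4·2 = 111
D has the highest Borda score (123).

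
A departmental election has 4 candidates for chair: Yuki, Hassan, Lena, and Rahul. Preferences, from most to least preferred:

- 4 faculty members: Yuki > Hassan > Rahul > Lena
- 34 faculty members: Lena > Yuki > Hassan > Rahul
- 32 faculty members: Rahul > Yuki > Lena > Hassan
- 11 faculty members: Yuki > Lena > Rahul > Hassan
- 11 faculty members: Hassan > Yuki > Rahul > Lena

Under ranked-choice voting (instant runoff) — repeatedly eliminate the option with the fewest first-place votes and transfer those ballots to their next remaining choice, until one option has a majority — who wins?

Round 1: Yuki 15, Hassan 11, Lena 34, Rahul 32. Eliminate Hassan.
Round 2: Yuki 26, Lena 34, Rahul 32. Eliminate Yuki.
Round 3: Lena 45, Rahul 47. Rahul has a majority.

Rahul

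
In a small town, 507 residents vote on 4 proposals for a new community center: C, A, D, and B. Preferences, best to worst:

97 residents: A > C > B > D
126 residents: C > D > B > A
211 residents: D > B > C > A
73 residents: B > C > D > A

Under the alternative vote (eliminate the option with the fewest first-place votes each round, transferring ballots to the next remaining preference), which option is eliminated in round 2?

Round 1: C 126, A 97, D 211, B 73. Eliminate B.
Round 2: C 199, A 97, D 211. Eliminate A.

A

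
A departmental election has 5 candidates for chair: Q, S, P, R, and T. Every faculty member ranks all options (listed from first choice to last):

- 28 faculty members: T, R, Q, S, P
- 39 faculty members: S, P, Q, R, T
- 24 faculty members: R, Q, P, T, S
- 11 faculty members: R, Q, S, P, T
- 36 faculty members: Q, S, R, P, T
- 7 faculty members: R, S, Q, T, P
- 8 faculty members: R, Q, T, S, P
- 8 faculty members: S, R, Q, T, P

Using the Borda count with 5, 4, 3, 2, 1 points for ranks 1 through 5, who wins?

Q

Q: 28·3 + 39·3 + 24·4 + 11·4 + 36·5 + 7·3 + 8·4 + 8·3 = 598
S: 28·2 + 39·5 + 24·1 + 11·3 + 36·4 + 7·4 + 8·2 + 8·5 = 536
P: 28·1 + 39·4 + 24·3 + 11·2 + 36·2 + 7·1 + 8·1 + 8·1 = 373
R: 28·4 + 39·2 + 24·5 + 11·5 + 36·3 + 7·5 + 8·5 + 8·4 = 580
T: 28·5 + 39·1 + 24·2 + 11·1 + 36·1 + 7·2 + 8·3 + 8·2 = 328
Q has the highest Borda score (598).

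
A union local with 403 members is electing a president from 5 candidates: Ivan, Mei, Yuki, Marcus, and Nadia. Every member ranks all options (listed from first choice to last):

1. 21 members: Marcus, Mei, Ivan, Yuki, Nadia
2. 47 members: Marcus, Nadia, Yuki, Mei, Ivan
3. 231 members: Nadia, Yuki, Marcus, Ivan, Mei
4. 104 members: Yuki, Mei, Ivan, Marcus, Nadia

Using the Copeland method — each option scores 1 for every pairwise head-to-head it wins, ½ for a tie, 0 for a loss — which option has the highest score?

Ivan: beats Mei; loses to Yuki, Marcus, and Nadia → score 1.
Mei: loses to Ivan, Yuki, Marcus, and Nadia → score 0.
Yuki: beats Ivan, Mei, and Marcus; loses to Nadia → score 3.
Marcus: beats Ivan and Mei; loses to Yuki and Nadia → score 2.
Nadia: beats Ivan, Mei, Yuki, and Marcus → score 4.
Nadia has the best pairwise record.

Nadia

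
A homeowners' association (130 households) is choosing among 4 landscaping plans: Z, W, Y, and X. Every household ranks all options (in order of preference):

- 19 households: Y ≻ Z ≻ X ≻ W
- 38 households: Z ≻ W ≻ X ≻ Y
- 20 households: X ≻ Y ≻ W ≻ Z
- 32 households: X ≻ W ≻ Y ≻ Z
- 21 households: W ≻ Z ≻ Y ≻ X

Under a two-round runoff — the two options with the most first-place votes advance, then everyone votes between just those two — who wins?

Round 1 first-place votes: Z 38, W 21, Y 19, X 52.
X and Z advance.
Runoff: X is preferred to Z by 52 voters; Z by 78.
Z wins the runoff.

Z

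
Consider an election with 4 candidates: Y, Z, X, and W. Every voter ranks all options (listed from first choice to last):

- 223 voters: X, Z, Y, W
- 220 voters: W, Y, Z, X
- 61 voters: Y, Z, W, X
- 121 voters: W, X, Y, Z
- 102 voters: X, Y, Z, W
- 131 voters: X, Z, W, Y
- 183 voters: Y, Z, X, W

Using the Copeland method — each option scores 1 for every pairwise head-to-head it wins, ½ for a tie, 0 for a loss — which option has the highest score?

Y: beats Z and W; loses to X → score 2.
Z: beats W; loses to Y and X → score 1.
X: beats Y, Z, and W → score 3.
W: loses to Y, Z, and X → score 0.
X has the best pairwise record.

X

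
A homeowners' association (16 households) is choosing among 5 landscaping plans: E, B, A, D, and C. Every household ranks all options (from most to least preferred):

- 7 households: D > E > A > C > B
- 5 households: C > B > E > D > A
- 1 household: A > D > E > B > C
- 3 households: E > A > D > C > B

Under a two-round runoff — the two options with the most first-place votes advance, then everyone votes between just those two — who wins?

Round 1 first-place votes: E 3, B 0, A 1, D 7, C 5.
D and C advance.
Runoff: D is preferred to C by 11 voters; C by 5.
D wins the runoff.

D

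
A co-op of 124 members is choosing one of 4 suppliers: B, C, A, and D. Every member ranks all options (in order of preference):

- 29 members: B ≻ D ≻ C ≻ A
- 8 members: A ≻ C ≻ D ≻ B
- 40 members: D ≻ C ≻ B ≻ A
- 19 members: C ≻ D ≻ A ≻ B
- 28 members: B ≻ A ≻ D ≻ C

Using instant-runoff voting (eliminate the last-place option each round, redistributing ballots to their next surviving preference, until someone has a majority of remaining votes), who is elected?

D

Round 1: B 57, C 19, A 8, D 40. Eliminate A.
Round 2: B 57, C 27, D 40. Eliminate C.
Round 3: B 57, D 67. D has a majority.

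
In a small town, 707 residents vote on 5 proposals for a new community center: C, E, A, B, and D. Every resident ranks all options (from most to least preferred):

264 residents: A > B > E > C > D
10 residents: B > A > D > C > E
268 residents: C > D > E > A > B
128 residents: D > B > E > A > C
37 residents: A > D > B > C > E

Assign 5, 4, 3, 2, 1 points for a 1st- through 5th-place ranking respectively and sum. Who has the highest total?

A

C: 264·2 + 10·2 + 268·5 + 128·1 + 37·2 = 2090
E: 264·3 + 10·1 + 268·3 + 128·3 + 37·1 = 2027
A: 264·5 + 10·4 + 268·2 + 128·2 + 37·5 = 2337
B: 264·4 + 10·5 + 268·1 + 128·4 + 37·3 = 1997
D: 264·1 + 10·3 + 268·4 + 128·5 + 37·4 = 2154
A has the highest Borda score (2337).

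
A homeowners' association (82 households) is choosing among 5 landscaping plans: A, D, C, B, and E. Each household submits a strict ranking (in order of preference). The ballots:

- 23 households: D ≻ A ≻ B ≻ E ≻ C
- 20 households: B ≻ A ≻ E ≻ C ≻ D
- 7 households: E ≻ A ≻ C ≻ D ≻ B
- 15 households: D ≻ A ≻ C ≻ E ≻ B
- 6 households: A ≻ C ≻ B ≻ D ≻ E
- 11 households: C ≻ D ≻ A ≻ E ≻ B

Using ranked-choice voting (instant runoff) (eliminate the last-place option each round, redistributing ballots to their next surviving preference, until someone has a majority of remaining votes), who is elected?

C

Round 1: A 6, D 38, C 11, B 20, E 7. Eliminate A.
Round 2: D 38, C 17, B 20, E 7. Eliminate E.
Round 3: D 38, C 24, B 20. Eliminate B.
Round 4: D 38, C 44. C has a majority.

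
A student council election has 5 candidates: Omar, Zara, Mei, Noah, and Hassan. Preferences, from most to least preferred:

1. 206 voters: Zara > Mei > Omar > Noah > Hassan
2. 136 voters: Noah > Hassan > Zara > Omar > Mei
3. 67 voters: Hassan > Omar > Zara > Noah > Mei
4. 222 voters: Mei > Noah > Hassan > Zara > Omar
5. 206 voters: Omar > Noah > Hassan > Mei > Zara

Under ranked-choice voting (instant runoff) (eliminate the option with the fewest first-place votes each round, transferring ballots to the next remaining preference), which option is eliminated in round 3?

Mei

Round 1: Omar 206, Zara 206, Mei 222, Noah 136, Hassan 67. Eliminate Hassan.
Round 2: Omar 273, Zara 206, Mei 222, Noah 136. Eliminate Noah.
Round 3: Omar 273, Zara 342, Mei 222. Eliminate Mei.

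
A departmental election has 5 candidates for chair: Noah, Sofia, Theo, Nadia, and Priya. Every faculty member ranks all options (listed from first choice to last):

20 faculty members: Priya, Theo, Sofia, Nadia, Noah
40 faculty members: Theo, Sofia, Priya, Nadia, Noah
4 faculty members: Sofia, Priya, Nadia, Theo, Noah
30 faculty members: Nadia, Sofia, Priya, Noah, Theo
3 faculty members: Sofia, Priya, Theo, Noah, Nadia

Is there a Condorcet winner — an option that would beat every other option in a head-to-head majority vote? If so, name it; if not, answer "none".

Checking pairwise contests:
Sofia beats Noah 97–0.
Theo beats Sofia 60–37.
Priya beats Theo 57–40.
Sofia beats Nadia 67–30.
Sofia beats Priya 77–20.
Every option loses at least one head-to-head, so there is no Condorcet winner.

none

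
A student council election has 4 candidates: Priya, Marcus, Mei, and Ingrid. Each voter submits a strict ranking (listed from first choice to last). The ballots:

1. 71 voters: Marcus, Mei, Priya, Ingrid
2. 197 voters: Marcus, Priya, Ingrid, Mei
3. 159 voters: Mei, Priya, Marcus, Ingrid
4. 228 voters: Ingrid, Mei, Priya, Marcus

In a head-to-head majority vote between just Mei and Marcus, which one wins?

Voters preferring Mei to Marcus: 387; preferring Marcus to Mei: 268.
Mei wins the head-to-head.

Mei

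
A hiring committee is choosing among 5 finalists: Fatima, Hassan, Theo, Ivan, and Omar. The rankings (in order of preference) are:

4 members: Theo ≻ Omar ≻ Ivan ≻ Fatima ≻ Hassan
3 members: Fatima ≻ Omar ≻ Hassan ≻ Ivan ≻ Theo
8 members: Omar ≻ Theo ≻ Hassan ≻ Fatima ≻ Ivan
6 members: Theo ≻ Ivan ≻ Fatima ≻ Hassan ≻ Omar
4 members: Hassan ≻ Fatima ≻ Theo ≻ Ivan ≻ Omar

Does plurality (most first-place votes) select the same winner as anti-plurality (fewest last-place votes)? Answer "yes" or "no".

no

Plurality — first-place votes: Fatima 3, Hassan 4, Theo 10, Ivan 0, Omar 8. Winner: Theo.
Anti-plurality — last-place votes: Fatima 0, Hassan 4, Theo 3, Ivan 8, Omar 10. Winner: Fatima.
The two methods disagree.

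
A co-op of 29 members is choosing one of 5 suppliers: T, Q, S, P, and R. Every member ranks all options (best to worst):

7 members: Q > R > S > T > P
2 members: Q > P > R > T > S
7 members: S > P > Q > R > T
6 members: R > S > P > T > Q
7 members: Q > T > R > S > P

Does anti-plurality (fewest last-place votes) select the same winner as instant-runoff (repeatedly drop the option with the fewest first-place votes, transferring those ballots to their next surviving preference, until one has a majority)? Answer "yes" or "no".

no

Anti-plurality — last-place votes: T 7, Q 6, S 2, P 14, R 0. Winner: R.
Instant-runoff — R1 T 0, Q 16, S 7, P 0, R 6 (Q winner). Winner: Q.
The two methods disagree.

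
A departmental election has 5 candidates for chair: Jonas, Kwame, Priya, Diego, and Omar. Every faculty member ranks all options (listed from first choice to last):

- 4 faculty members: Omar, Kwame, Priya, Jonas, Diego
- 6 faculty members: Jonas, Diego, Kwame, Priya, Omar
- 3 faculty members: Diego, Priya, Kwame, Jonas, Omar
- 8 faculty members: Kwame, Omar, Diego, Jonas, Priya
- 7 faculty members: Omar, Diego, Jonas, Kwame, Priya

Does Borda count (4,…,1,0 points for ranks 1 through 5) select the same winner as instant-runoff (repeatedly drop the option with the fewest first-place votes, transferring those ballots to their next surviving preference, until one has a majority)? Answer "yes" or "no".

Borda — scores: Jonas 53, Kwame 69, Priya 23, Diego 67, Omar 68. Winner: Kwame.
Instant-runoff — R1 Jonas 6, Kwame 8, Priya 0, Diego 3, Omar 11 (Priya out); R2 Jonas 6, Kwame 8, Diego 3, Omar 11 (Diego out); R3 Jonas 6, Kwame 11, Omar 11 (Jonas out); R4 Kwame 17, Omar 11 (Kwame winner). Winner: Kwame.
The two methods agree.

yes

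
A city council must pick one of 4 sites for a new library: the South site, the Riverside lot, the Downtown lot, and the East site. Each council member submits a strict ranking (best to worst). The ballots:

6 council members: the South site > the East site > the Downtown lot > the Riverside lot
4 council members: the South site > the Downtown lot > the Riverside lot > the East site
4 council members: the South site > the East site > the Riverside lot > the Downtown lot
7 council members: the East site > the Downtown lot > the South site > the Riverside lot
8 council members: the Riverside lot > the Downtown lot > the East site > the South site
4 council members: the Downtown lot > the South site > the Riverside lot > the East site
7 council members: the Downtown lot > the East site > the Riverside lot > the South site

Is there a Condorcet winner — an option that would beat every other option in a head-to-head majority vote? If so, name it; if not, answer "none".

the Downtown lot

the Downtown lot vs the South site: 26–14 for the Downtown lot.
the Downtown lot vs the Riverside lot: 28–12 for the Downtown lot.
the Downtown lot vs the East site: 23–17 for the Downtown lot.
the Downtown lot beats every other option head-to-head.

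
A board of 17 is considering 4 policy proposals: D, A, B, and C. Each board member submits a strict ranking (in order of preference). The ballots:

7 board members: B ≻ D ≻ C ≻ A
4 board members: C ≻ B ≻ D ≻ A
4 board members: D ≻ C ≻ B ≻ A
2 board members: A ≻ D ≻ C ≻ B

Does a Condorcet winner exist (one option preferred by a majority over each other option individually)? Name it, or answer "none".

none

Checking pairwise contests:
B beats D 11–6.
D beats A 15–2.
C beats B 10–7.
D beats C 13–4.
Every option loses at least one head-to-head, so there is no Condorcet winner.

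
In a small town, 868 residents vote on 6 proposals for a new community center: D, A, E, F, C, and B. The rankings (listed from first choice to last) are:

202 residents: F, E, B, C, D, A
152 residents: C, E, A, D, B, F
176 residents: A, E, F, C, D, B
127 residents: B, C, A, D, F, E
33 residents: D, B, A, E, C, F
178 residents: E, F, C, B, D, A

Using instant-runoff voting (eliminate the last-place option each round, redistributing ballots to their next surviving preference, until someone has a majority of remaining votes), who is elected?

E

Round 1: D 33, A 176, E 178, F 202, C 152, B 127. Eliminate D.
Round 2: A 176, E 178, F 202, C 152, B 160. Eliminate C.
Round 3: A 176, E 330, F 202, B 160. Eliminate B.
Round 4: A 336, E 330, F 202. Eliminate F.
Round 5: A 336, E 532. E has a majority.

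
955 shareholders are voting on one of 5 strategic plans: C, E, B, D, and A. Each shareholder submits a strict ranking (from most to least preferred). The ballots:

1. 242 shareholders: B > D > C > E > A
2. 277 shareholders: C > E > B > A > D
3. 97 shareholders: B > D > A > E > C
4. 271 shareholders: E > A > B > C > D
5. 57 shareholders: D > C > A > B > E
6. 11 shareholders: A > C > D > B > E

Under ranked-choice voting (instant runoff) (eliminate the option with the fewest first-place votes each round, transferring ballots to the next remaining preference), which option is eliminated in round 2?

D

Round 1: C 277, E 271, B 339, D 57, A 11. Eliminate A.
Round 2: C 288, E 271, B 339, D 57. Eliminate D.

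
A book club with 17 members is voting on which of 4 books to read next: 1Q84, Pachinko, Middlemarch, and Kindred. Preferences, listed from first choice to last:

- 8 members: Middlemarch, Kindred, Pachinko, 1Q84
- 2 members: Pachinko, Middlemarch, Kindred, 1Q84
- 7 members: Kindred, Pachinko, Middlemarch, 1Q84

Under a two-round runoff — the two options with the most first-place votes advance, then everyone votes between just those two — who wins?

Middlemarch

Round 1 first-place votes: 1Q84 0, Pachinko 2, Middlemarch 8, Kindred 7.
Middlemarch and Kindred advance.
Runoff: Middlemarch is preferred to Kindred by 10 voters; Kindred by 7.
Middlemarch wins the runoff.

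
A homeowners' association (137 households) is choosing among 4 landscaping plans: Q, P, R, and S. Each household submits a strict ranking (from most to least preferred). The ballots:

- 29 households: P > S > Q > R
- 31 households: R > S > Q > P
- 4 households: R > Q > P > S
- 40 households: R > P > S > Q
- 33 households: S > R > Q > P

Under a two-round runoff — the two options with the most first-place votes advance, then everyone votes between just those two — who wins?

Round 1 first-place votes: Q 0, P 29, R 75, S 33.
R and S advance.
Runoff: R is preferred to S by 75 voters; S by 62.
R wins the runoff.

R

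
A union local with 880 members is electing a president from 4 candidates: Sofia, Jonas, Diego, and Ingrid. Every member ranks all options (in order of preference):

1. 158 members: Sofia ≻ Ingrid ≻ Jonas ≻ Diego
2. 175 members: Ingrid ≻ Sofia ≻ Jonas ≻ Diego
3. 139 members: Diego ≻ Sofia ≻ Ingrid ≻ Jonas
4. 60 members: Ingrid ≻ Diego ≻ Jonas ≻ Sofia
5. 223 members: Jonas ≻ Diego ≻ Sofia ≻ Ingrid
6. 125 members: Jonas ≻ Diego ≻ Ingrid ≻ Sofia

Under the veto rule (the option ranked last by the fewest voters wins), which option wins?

Last-place votes: Sofia 185, Jonas 139, Diego 333, Ingrid 223.
Jonas is ranked last by the fewest voters, so Jonas wins.

Jonas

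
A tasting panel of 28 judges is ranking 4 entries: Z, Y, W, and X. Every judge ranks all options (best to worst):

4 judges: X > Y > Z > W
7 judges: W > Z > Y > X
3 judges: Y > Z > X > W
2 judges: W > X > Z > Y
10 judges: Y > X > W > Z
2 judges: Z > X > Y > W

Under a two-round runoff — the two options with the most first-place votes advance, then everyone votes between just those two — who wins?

Y

Round 1 first-place votes: Z 2, Y 13, W 9, X 4.
Y and W advance.
Runoff: Y is preferred to W by 19 voters; W by 9.
Y wins the runoff.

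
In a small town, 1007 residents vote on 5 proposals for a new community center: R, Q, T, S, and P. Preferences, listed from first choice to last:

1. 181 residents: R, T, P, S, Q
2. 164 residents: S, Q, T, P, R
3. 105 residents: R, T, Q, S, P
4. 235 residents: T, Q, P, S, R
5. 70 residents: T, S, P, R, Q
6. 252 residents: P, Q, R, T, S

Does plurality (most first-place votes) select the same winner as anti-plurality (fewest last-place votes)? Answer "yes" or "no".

Plurality — first-place votes: R 286, Q 0, T 305, S 164, P 252. Winner: T.
Anti-plurality — last-place votes: R 399, Q 251, T 0, S 252, P 105. Winner: T.
The two methods agree.

yes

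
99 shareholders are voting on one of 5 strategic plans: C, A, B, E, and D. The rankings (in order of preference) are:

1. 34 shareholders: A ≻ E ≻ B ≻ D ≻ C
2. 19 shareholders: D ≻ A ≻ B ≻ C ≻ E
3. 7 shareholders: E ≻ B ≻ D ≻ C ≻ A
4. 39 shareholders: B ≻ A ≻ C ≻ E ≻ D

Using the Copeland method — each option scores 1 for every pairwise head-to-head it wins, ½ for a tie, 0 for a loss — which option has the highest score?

C: beats E; loses to A, B, and D → score 1.
A: beats C, B, E, and D → score 4.
B: beats C, E, and D; loses to A → score 3.
E: beats D; loses to C, A, and B → score 1.
D: beats C; loses to A, B, and E → score 1.
A has the best pairwise record.

A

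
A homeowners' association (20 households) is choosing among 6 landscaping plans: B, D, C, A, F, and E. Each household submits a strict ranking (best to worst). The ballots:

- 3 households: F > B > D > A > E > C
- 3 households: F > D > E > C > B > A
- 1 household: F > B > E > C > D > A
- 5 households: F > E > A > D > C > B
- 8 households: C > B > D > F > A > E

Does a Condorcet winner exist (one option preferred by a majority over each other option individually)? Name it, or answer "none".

F

F vs B: 12–8 for F.
F vs D: 12–8 for F.
F vs C: 12–8 for F.
F vs A: 20–0 for F.
F vs E: 20–0 for F.
F beats every other option head-to-head.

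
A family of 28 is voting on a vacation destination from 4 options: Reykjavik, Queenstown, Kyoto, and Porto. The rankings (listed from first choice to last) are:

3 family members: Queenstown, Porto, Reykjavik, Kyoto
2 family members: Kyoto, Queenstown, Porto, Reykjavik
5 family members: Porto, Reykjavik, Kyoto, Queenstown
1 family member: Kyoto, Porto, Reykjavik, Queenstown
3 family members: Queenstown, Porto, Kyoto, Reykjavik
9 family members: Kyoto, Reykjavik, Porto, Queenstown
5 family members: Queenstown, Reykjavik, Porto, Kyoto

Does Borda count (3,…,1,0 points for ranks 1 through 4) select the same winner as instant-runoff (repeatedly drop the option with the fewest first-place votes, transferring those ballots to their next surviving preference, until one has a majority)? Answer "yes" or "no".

no

Borda — scores: Reykjavik 42, Queenstown 37, Kyoto 44, Porto 45. Winner: Porto.
Instant-runoff — R1 Reykjavik 0, Queenstown 11, Kyoto 12, Porto 5 (Reykjavik out); R2 Queenstown 11, Kyoto 12, Porto 5 (Porto out); R3 Queenstown 11, Kyoto 17 (Kyoto winner). Winner: Kyoto.
The two methods disagree.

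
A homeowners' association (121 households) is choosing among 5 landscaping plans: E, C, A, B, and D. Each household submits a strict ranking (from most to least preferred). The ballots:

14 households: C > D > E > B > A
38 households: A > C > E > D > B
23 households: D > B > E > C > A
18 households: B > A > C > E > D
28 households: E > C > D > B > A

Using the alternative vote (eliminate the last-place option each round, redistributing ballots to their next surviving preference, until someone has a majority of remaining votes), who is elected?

Round 1: E 28, C 14, A 38, B 18, D 23. Eliminate C.
Round 2: E 28, A 38, B 18, D 37. Eliminate B.
Round 3: E 28, A 56, D 37. Eliminate E.
Round 4: A 56, D 65. D has a majority.

D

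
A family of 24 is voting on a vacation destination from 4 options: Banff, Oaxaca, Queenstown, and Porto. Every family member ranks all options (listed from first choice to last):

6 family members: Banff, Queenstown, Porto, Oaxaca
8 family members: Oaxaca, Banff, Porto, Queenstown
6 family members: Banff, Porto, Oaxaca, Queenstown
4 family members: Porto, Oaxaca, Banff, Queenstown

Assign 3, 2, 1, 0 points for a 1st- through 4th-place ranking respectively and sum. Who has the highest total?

Banff

Banff: 6·3 + 8·2 + 6·3 + 4·1 = 56
Oaxaca: 6·0 + 8·3 + 6·1 + 4·2 = 38
Queenstown: 6·2 + 8·0 + 6·0 + 4·0 = 12
Porto: 6·1 + 8·1 + 6·2 + 4·3 = 38
Banff has the highest Borda score (56).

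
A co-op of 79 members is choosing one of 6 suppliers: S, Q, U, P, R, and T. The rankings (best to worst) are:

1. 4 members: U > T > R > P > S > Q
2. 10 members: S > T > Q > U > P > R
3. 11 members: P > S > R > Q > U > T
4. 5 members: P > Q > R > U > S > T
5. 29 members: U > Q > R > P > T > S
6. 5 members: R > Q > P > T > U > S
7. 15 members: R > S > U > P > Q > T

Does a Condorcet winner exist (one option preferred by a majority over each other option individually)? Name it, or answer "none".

U vs S: 43–36 for U.
U vs Q: 48–31 for U.
U vs P: 58–21 for U.
U vs R: 43–36 for U.
U vs T: 64–15 for U.
U beats every other option head-to-head.

U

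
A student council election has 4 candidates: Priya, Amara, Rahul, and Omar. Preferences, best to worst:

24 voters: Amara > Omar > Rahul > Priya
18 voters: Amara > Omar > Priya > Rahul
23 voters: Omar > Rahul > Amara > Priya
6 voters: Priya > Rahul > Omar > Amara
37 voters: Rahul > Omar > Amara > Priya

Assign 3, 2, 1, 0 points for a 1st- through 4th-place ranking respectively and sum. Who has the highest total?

Priya: 24·0 + 18·1 + 23·0 + 6·3 + 37·0 = 36
Amara: 24·3 + 18·3 + 23·1 + 6·0 + 37·1 = 186
Rahul: 24·1 + 18·0 + 23·2 + 6·2 + 37·3 = 193
Omar: 24·2 + 18·2 + 23·3 + 6·1 + 37·2 = 233
Omar has the highest Borda score (233).

Omar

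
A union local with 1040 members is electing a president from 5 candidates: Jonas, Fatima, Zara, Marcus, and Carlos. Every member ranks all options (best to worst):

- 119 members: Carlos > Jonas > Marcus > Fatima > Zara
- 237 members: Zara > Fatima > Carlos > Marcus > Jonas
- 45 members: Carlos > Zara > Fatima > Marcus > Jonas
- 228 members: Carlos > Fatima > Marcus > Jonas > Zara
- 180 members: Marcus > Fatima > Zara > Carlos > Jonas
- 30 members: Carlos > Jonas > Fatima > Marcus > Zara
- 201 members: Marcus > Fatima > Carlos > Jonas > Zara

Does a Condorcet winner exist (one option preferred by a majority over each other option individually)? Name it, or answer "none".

Fatima

Fatima vs Jonas: 891–149 for Fatima.
Fatima vs Zara: 758–282 for Fatima.
Fatima vs Marcus: 540–500 for Fatima.
Fatima vs Carlos: 618–422 for Fatima.
Fatima beats every other option head-to-head.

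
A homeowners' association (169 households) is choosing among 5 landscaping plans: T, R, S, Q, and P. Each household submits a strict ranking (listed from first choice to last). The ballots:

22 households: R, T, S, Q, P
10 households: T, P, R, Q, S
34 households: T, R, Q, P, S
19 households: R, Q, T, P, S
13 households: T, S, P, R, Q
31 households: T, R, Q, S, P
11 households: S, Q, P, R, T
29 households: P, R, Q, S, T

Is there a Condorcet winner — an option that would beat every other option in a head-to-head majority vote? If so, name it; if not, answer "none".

T vs R: 88–81 for T.
T vs S: 129–40 for T.
T vs Q: 110–59 for T.
T vs P: 129–40 for T.
T beats every other option head-to-head.

T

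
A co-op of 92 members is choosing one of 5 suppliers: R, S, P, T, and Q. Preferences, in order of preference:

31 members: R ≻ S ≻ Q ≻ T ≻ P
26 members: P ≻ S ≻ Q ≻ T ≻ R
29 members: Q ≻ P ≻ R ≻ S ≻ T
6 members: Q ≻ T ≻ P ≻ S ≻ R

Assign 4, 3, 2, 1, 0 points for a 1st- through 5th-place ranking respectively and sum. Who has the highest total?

R: 31·4 + 26·0 + 29·2 + 6·0 = 182
S: 31·3 + 26·3 + 29·1 + 6·1 = 206
P: 31·0 + 26·4 + 29·3 + 6·2 = 203
T: 31·1 + 26·1 + 29·0 + 6·3 = 75
Q: 31·2 + 26·2 + 29·4 + 6·4 = 254
Q has the highest Borda score (254).

Q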